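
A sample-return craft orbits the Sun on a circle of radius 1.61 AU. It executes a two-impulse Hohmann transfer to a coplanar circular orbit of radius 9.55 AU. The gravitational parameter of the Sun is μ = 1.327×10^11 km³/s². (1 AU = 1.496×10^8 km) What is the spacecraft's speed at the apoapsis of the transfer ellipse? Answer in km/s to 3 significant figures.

v = 5.18 km/s

In km: r₁ = 1.61 × 1.496×10^8 = 2.40856×10^8 km; r₂ = 9.55 × 1.496×10^8 = 1.42868×10^9 km.
The Hohmann ellipse has a_t = (r₁ + r₂)/2 = 8.34768×10^8 km.
At apoapsis, r = 1.42868×10^9 km.
Applying v² = μ(2/r − 1/a_t): v = 5.177 km/s.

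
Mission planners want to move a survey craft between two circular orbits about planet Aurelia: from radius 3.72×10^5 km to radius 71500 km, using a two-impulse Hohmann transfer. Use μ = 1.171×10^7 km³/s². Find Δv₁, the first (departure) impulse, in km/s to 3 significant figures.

Δv₁ = 2.42 km/s

Transfer-ellipse semi-major axis a_t = (r₁ + r₂)/2 = (3.720×10^5 + 71500)/2 = 2.2175×10^5 km.
On the circular orbit at r = 3.720×10^5 km, v_c = √(μ/r) = 5.611 km/s.
Transfer-orbit speed at the same r (vis-viva, a = a_t): v_t = √[μ(2/r − 1/a_t)] = 3.186 km/s.
Δv₁ = |v_t − v_c| = |3.186 − 5.611| = 2.425 km/s.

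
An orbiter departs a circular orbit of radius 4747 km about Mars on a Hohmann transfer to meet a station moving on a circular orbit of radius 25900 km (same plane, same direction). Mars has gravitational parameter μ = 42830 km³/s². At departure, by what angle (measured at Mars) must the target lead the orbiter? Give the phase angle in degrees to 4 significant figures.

φ = 98.09°

Semi-major axis of the transfer orbit: a_t = (4747 + 25900)/2 = 15323.5 km.
Transfer time t = π√(a_t³/μ) = 28794.7 s.
The target's mean motion on its circular orbit is ω₂ = √(μ/r₂³) = 4.96506×10^-5 rad/s.
Angle swept by the target during transfer: ω₂·t = 1.42967 rad = 81.91°.
The orbiter traverses 180° on the transfer ellipse, so the target must lead by 180° − 81.91° = 98.09°.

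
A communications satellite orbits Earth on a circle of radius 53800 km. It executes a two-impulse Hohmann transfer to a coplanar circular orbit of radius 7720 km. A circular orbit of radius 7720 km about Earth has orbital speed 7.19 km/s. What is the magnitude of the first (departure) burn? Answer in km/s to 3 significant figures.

Δv₁ = 1.36 km/s

From the circular-orbit relation v² = μ/r at r = 7720 km: μ = v²r = (7.19)² × 7720 = 3.99094×10^5 km³/s².
Semi-major axis of the transfer orbit: a_t = (53800 + 7720)/2 = 30760 km.
On the circular orbit at r = 53800 km, v_c = √(μ/r) = 2.7236 km/s.
Transfer-orbit speed at the same r (vis-viva, a = a_t): v_t = √[μ(2/r − 1/a_t)] = 1.3645 km/s.
Δv₁ = |v_t − v_c| = |1.3645 − 2.7236| = 1.359 km/s.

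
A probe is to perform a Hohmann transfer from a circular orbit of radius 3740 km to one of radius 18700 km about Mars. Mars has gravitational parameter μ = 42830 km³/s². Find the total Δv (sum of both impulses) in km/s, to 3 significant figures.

Δv = 1.62 km/s

Semi-major axis of the transfer orbit: a_t = (3740 + 18700)/2 = 11220 km.
Circular speed at r₁: v₁ = √(μ/r₁) = √(42830/3740) = 3.3841 km/s.
On the transfer ellipse at r₁, vis-viva gives v_p = √[μ(2/r₁ − 1/a_t)] = 4.3688 km/s.
First burn Δv₁ = |v_p − v₁| = 0.9847 km/s.
At r₂, v₂ = √(μ/r₂) = 1.5134 km/s.
Transfer-orbit speed at r₂: v_a = √[μ(2/r₂ − 1/a_t)] = 0.87376 km/s.
Second burn Δv₂ = |v₂ − v_a| = 0.6396 km/s.
Δv = Δv₁ + Δv₂ = 0.9847 + 0.6396 = 1.624 km/s.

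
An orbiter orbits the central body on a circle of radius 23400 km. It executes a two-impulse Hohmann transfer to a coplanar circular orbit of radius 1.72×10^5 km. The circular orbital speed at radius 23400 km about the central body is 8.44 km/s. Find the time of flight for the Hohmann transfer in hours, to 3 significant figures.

t = 20.6 hours

From the circular-orbit relation v² = μ/r at r = 23400 km: μ = v²r = (8.44)² × 23400 = 1.66687×10^6 km³/s².
Transfer-ellipse semi-major axis a_t = (r₁ + r₂)/2 = (23400 + 1.720×10^5)/2 = 97700 km.
Transfer time t = π√(a_t³/μ) = π√((97700)³ / 1.66687×10^6) = 74310 s.
Converting: 74310 s ÷ 3600 s/hour = 20.6 hours.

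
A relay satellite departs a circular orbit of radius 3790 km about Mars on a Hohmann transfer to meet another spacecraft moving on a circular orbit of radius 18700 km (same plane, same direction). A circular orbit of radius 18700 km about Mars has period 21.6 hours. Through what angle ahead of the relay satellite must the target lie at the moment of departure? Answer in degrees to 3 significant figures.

φ = 96.1°

From Kepler's third law T² = 4π²r³/μ at r = 18700 km, T = 21.6 hours = 21.6 × 3600 s = 77760 s: μ = 4π²r³/T² = 42694.5 km³/s².
The Hohmann ellipse has a_t = (r₁ + r₂)/2 = 11245 km.
The half-period of the transfer ellipse is t = π√(a_t³/μ) = 18130 s.
The target's mean motion on its circular orbit is ω₂ = √(μ/r₂³) = 8.080×10^-5 rad/s.
Angle swept by the target during transfer: ω₂·t = 1.465 rad = 83.94°.
The relay satellite traverses 180° on the transfer ellipse, so the target must lead by 180° − 83.94° = 96.1°.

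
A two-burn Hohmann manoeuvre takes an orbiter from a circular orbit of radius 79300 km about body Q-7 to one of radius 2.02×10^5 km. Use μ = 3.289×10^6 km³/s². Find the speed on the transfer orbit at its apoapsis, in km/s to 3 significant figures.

v = 3.03 km/s

The Hohmann ellipse has a_t = (r₁ + r₂)/2 = 1.4065×10^5 km.
At apoapsis, r = 2.020×10^5 km.
Applying v² = μ(2/r − 1/a_t): v = 3.030 km/s.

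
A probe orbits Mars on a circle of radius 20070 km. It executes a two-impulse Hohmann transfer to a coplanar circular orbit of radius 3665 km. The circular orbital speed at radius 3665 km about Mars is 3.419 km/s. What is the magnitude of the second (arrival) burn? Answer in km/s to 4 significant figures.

Δv₂ = 1.027 km/s

From the circular-orbit relation v² = μ/r at r = 3665 km: μ = v²r = (3.419)² × 3665 = 42842.2 km³/s².
Transfer-ellipse semi-major axis a_t = (r₁ + r₂)/2 = (20070 + 3665)/2 = 11867.5 km.
On the circular orbit at r = 3665 km, v_c = √(μ/r) = 3.419 km/s.
Transfer-orbit speed at the same r (vis-viva, a = a_t): v_t = √[μ(2/r − 1/a_t)] = 4.446 km/s.
Δv₂ = |v_t − v_c| = |4.446 − 3.419| = 1.027 km/s.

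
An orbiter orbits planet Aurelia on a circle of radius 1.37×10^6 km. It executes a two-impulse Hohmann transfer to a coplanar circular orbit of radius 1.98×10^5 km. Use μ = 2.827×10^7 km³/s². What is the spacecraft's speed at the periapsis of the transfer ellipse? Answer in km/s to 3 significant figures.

Transfer-ellipse semi-major axis a_t = (r₁ + r₂)/2 = (1.370×10^6 + 1.980×10^5)/2 = 7.840×10^5 km.
At periapsis, r = 1.980×10^5 km.
Applying v² = μ(2/r − 1/a_t): v = 15.80 km/s.

v = 15.8 km/s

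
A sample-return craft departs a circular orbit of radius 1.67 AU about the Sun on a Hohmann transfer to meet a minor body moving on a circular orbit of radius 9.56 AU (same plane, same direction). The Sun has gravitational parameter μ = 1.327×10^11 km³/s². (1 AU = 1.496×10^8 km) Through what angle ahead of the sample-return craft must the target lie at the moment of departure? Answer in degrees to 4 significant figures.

φ = 98.98°

In km: r₁ = 1.67 × 1.496×10^8 = 2.49832×10^8 km; r₂ = 9.56 × 1.496×10^8 = 1.430176×10^9 km.
The Hohmann ellipse has a_t = (r₁ + r₂)/2 = 8.40004×10^8 km.
Transfer time t = π√(a_t³/μ) = 2.100×10^8 s.
The target's mean motion on its circular orbit is ω₂ = √(μ/r₂³) = 6.735×10^-9 rad/s.
Angle swept by the target during transfer: ω₂·t = 1.414 rad = 81.02°.
The sample-return craft traverses 180° on the transfer ellipse, so the target must lead by 180° − 81.02° = 98.98°.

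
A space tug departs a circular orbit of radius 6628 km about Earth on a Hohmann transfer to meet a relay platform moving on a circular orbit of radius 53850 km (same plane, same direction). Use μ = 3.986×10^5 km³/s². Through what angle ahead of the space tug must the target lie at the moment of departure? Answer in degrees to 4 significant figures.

φ = 104.3°

Semi-major axis of the transfer orbit: a_t = (6628 + 53850)/2 = 30239 km.
Transfer time t = π√(a_t³/μ) = 26165.7 s.
Target angular speed ω₂ = √(μ/r₂³) = 5.05231×10^-5 rad/s.
Angle swept by the target during transfer: ω₂·t = 1.32197 rad = 75.74°.
The space tug traverses 180° on the transfer ellipse, so the target must lead by 180° − 75.74° = 104.3°.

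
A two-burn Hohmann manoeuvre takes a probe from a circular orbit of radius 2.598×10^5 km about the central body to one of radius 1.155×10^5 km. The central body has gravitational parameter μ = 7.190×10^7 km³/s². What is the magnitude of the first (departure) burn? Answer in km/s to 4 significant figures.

The Hohmann ellipse has a_t = (r₁ + r₂)/2 = 1.8765×10^5 km.
Circular speed at r = 2.598×10^5 km: v_c = √(μ/r) = 16.636 km/s.
Vis-viva on the transfer ellipse at r = 2.598×10^5 km gives v_t = √[μ(2/r − 1/a_t)] = 13.052 km/s.
Δv₁ = |v_t − v_c| = |13.052 − 16.636| = 3.584 km/s.

Δv₁ = 3.584 km/s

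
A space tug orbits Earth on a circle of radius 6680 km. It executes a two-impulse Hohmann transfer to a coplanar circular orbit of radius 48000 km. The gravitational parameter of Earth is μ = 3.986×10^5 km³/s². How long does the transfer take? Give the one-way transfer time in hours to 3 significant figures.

t = 6.25 hours

Semi-major axis of the transfer orbit: a_t = (6680 + 48000)/2 = 27340 km.
Half the transfer-orbit period gives t = π√(a_t³/μ) = 22490 s.
Converting: 22490 s ÷ 3600 s/hour = 6.25 hours.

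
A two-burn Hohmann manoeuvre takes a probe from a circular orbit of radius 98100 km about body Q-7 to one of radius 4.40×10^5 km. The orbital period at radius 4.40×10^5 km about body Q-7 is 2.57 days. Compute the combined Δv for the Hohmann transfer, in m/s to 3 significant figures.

Δv = 12300 m/s

From Kepler's third law T² = 4π²r³/μ at r = 4.40×10^5 km, T = 2.57 days = 2.57 × 86400 s = 2.22048×10^5 s: μ = 4π²r³/T² = 6.82062×10^7 km³/s².
Semi-major axis of the transfer orbit: a_t = (98100 + 4.400×10^5)/2 = 2.6905×10^5 km.
Circular speed at r₁: v₁ = √(μ/r₁) = √(6.82062×10^7/98100) = 26.368 km/s.
Transfer-orbit speed at r₁ (v² = μ(2/r − 1/a)): v_p = √[μ(2/r₁ − 1/a_t)] = 33.720 km/s.
First burn Δv₁ = |v_p − v₁| = 7.352 km/s.
At r₂, v₂ = √(μ/r₂) = 12.45 km/s.
Transfer-orbit speed at r₂: v_a = √[μ(2/r₂ − 1/a_t)] = 7.518 km/s.
Second burn Δv₂ = |v₂ − v_a| = 4.932 km/s.
Total Δv = Δv₁ + Δv₂ = 12.28 km/s.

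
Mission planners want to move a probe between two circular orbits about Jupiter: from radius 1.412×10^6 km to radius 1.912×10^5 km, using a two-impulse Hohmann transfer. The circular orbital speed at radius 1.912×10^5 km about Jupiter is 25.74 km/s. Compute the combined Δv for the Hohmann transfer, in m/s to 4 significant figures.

Δv = 13270 m/s

From the circular-orbit relation v² = μ/r at r = 1.912×10^5 km: μ = v²r = (25.74)² × 1.912×10^5 = 1.26679×10^8 km³/s².
Transfer-ellipse semi-major axis a_t = (r₁ + r₂)/2 = (1.412×10^6 + 1.912×10^5)/2 = 8.016×10^5 km.
At r₁ the circular-orbit speed is v₁ = √(μ/r₁) = 9.472 km/s.
On the transfer ellipse at r₁, v² = μ(2/r − 1/a) gives v_a = √[μ(2/r₁ − 1/a_t)] = 4.626 km/s.
First burn Δv₁ = |v_a − v₁| = 4.846 km/s.
Circular speed at r₂: v₂ = √(μ/r₂) = 25.740 km/s.
Transfer-orbit speed at r₂: v_p = √[μ(2/r₂ − 1/a_t)] = 34.162 km/s.
Second burn Δv₂ = |v₂ − v_p| = 8.422 km/s.
Δv = Δv₁ + Δv₂ = 4.846 + 8.422 = 13.27 km/s.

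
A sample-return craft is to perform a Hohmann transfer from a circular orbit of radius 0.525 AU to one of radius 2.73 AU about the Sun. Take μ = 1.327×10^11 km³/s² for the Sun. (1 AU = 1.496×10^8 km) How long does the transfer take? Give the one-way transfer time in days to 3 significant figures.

t = 379 days

In km: r₁ = 0.525 × 1.496×10^8 = 7.854×10^7 km; r₂ = 2.73 × 1.496×10^8 = 4.08408×10^8 km.
Transfer-ellipse semi-major axis a_t = (r₁ + r₂)/2 = (7.854×10^7 + 4.08408×10^8)/2 = 2.43474×10^8 km.
By Kepler's third law the transfer-orbit period is T = 2π√(a_t³/μ), so t = T/2 = 3.276×10^7 s.
Converting: 3.276×10^7 s ÷ 86400 s/day = 379 days.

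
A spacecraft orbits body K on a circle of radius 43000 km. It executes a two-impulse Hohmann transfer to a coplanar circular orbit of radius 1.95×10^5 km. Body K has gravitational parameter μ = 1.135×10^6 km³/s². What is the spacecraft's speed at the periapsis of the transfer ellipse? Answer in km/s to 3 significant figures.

The Hohmann ellipse has a_t = (r₁ + r₂)/2 = 1.190×10^5 km.
At periapsis, r = 43000 km.
From the vis-viva equation, v = √[μ(2/r − 1/a_t)] = 6.577 km/s.

v = 6.58 km/s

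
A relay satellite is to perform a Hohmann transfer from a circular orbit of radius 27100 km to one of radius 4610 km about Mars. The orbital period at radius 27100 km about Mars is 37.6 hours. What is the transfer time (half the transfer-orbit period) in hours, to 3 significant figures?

t = 8.41 hours

From Kepler's third law T² = 4π²r³/μ at r = 27100 km, T = 37.6 hours = 37.6 × 3600 s = 1.3536×10^5 s: μ = 4π²r³/T² = 42883.2 km³/s².
Transfer-ellipse semi-major axis a_t = (r₁ + r₂)/2 = (27100 + 4610)/2 = 15855 km.
Transfer time t = π√(a_t³/μ) = π√((15855)³ / 42883.2) = 30290 s.
Converting: 30290 s ÷ 3600 s/hour = 8.41 hours.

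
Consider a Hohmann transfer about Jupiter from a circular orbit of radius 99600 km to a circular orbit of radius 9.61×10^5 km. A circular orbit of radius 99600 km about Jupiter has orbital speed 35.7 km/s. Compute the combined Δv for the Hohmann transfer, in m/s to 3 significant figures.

Δv = 18900 m/s

From the circular-orbit relation v² = μ/r at r = 99600 km: μ = v²r = (35.7)² × 99600 = 1.26939×10^8 km³/s².
Transfer-ellipse semi-major axis a_t = (r₁ + r₂)/2 = (99600 + 9.610×10^5)/2 = 5.303×10^5 km.
At r₁ the circular-orbit speed is v₁ = √(μ/r₁) = 35.70 km/s.
Transfer-orbit speed at r₁ (vis-viva): v_p = √[μ(2/r₁ − 1/a_t)] = 48.06 km/s.
First burn Δv₁ = |v_p − v₁| = 12.36 km/s.
At r₂, v₂ = √(μ/r₂) = 11.493 km/s.
Transfer-orbit speed at r₂: v_a = √[μ(2/r₂ − 1/a_t)] = 4.9809 km/s.
Second burn Δv₂ = |v₂ − v_a| = 6.512 km/s.
Total Δv = Δv₁ + Δv₂ = 18.87 km/s.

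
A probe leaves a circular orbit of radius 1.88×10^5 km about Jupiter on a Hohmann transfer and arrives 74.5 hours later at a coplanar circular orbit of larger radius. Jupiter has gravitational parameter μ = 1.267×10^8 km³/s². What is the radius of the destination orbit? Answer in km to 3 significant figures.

r₂ = 1.76×10^6 km

Transfer time t = 74.5 hours = 2.682×10^5 s, and t = π√(a_t³/μ).
So a_t = (μ t²/π²)^(1/3) = (1.267×10^8 × (2.682×10^5)² / π²)^(1/3) = 9.7379×10^5 km.
Since a_t = (r₁ + r₂)/2, r₂ = 2a_t − r₁ = 2×9.7379×10^5 − 1.880×10^5 = 1.75958×10^6 km.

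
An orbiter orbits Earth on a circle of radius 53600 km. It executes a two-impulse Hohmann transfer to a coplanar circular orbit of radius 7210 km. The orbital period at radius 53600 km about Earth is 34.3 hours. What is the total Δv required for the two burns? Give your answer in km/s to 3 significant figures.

Δv = 3.84 km/s

From Kepler's third law T² = 4π²r³/μ at r = 53600 km, T = 34.3 hours = 34.3 × 3600 s = 1.2348×10^5 s: μ = 4π²r³/T² = 3.98713×10^5 km³/s².
Semi-major axis of the transfer orbit: a_t = (53600 + 7210)/2 = 30405 km.
At r₁ the circular-orbit speed is v₁ = √(μ/r₁) = 2.727 km/s.
On the transfer ellipse at r₁, v² = μ(2/r − 1/a) gives v_a = √[μ(2/r₁ − 1/a_t)] = 1.328 km/s.
First burn Δv₁ = |v_a − v₁| = 1.399 km/s.
At r₂, v₂ = √(μ/r₂) = 7.4364 km/s.
Transfer-orbit speed at r₂: v_p = √[μ(2/r₂ − 1/a_t)] = 9.8735 km/s.
Second burn Δv₂ = |v₂ − v_p| = 2.437 km/s.
Total Δv = Δv₁ + Δv₂ = 3.836 km/s.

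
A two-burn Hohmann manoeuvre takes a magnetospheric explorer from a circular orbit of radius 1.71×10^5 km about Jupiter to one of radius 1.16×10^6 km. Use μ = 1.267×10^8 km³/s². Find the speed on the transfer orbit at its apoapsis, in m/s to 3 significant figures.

The Hohmann ellipse has a_t = (r₁ + r₂)/2 = 6.655×10^5 km.
The apoapsis of the transfer ellipse is at r = 1.160×10^6 km.
Applying v² = μ(2/r − 1/a_t): v = 5.298 km/s.

v = 5300 m/s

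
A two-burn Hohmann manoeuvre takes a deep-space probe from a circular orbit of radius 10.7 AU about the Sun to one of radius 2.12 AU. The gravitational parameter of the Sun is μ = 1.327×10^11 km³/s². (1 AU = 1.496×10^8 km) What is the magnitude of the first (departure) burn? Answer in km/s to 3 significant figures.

Δv₁ = 3.87 km/s

In km: r₁ = 10.7 × 1.496×10^8 = 1.60072×10^9 km; r₂ = 2.12 × 1.496×10^8 = 3.17152×10^8 km.
The Hohmann ellipse has a_t = (r₁ + r₂)/2 = 9.58936×10^8 km.
Circular speed at r = 1.60072×10^9 km: v_c = √(μ/r) = 9.105 km/s.
Vis-viva on the transfer ellipse at r = 1.60072×10^9 km gives v_t = √[μ(2/r − 1/a_t)] = 5.236 km/s.
Δv₁ = |v_t − v_c| = |5.236 − 9.105| = 3.869 km/s.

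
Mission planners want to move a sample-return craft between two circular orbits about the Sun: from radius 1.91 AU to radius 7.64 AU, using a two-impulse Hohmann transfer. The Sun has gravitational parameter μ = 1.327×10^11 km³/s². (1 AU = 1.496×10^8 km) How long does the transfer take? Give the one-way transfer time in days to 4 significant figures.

t = 1906 days

In km: r₁ = 1.91 × 1.496×10^8 = 2.85736×10^8 km; r₂ = 7.64 × 1.496×10^8 = 1.142944×10^9 km.
Transfer-ellipse semi-major axis a_t = (r₁ + r₂)/2 = (2.85736×10^8 + 1.142944×10^9)/2 = 7.1434×10^8 km.
By Kepler's third law the transfer-orbit period is T = 2π√(a_t³/μ), so t = T/2 = 1.647×10^8 s.
Converting: 1.647×10^8 s ÷ 86400 s/day = 1906 days.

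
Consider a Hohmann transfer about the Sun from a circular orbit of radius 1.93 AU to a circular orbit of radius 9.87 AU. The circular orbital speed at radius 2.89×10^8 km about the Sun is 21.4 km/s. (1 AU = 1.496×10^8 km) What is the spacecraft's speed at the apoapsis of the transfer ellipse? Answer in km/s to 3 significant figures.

From the circular-orbit relation v² = μ/r at r = 2.89×10^8 km: μ = v²r = (21.4)² × 2.89×10^8 = 1.32350×10^11 km³/s².
In km: r₁ = 1.93 × 1.496×10^8 = 2.88728×10^8 km; r₂ = 9.87 × 1.496×10^8 = 1.476552×10^9 km.
Semi-major axis of the transfer orbit: a_t = (2.88728×10^8 + 1.476552×10^9)/2 = 8.8264×10^8 km.
The apoapsis of the transfer ellipse is at r = 1.476552×10^9 km.
Applying v² = μ(2/r − 1/a_t): v = 5.415 km/s.

v = 5.41 km/s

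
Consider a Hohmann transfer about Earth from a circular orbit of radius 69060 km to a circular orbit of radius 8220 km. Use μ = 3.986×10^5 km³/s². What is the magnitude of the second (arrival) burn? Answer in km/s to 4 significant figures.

Δv₂ = 2.346 km/s

Semi-major axis of the transfer orbit: a_t = (69060 + 8220)/2 = 38640 km.
On the circular orbit at r = 8220 km, v_c = √(μ/r) = 6.964 km/s.
Vis-viva on the transfer ellipse at r = 8220 km gives v_t = √[μ(2/r − 1/a_t)] = 9.310 km/s.
Δv₂ = |v_t − v_c| = |9.310 − 6.964| = 2.346 km/s.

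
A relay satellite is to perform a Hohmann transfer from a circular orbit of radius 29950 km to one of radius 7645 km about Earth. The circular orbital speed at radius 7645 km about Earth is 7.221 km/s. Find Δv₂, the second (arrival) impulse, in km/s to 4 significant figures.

From the circular-orbit relation v² = μ/r at r = 7645 km: μ = v²r = (7.221)² × 7645 = 3.98632×10^5 km³/s².
Semi-major axis of the transfer orbit: a_t = (29950 + 7645)/2 = 18797.5 km.
Circular speed at r = 7645 km: v_c = √(μ/r) = 7.221 km/s.
Vis-viva on the transfer ellipse at r = 7645 km gives v_t = √[μ(2/r − 1/a_t)] = 9.115 km/s.
Δv₂ = |v_t − v_c| = |9.115 − 7.221| = 1.894 km/s.

Δv₂ = 1.894 km/s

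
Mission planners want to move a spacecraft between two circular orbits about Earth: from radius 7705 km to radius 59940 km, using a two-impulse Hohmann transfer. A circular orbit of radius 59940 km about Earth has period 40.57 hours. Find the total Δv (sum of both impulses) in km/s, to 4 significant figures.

Δv = 3.730 km/s

From Kepler's third law T² = 4π²r³/μ at r = 59940 km, T = 40.57 hours = 40.57 × 3600 s = 1.46052×10^5 s: μ = 4π²r³/T² = 3.98561×10^5 km³/s².
Transfer-ellipse semi-major axis a_t = (r₁ + r₂)/2 = (7705 + 59940)/2 = 33822.5 km.
Circular speed at r₁: v₁ = √(μ/r₁) = √(3.98561×10^5/7705) = 7.1922 km/s.
Transfer-orbit speed at r₁ (v² = μ(2/r − 1/a)): v_p = √[μ(2/r₁ − 1/a_t)] = 9.5745 km/s.
First burn Δv₁ = |v_p − v₁| = 2.382 km/s.
At r₂, v₂ = √(μ/r₂) = 2.579 km/s.
Transfer-orbit speed at r₂: v_a = √[μ(2/r₂ − 1/a_t)] = 1.231 km/s.
Second burn Δv₂ = |v₂ − v_a| = 1.348 km/s.
Total Δv = Δv₁ + Δv₂ = 3.730 km/s.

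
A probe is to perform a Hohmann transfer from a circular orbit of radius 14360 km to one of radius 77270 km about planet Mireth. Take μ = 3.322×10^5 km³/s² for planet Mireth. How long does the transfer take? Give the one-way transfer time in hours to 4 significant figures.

t = 14.85 hours

Semi-major axis of the transfer orbit: a_t = (14360 + 77270)/2 = 45815 km.
Transfer time t = π√(a_t³/μ) = π√((45815)³ / 3.322×10^5) = 53450 s.
Converting: 53450 s ÷ 3600 s/hour = 14.85 hours.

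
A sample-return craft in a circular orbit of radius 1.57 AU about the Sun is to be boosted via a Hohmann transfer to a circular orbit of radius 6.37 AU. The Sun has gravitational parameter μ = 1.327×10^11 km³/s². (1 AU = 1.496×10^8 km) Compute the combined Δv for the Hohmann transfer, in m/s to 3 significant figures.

In km: r₁ = 1.57 × 1.496×10^8 = 2.34872×10^8 km; r₂ = 6.37 × 1.496×10^8 = 9.52952×10^8 km.
The Hohmann ellipse has a_t = (r₁ + r₂)/2 = 5.93912×10^8 km.
At r₁ the circular-orbit speed is v₁ = √(μ/r₁) = 23.7695 km/s.
On the transfer ellipse at r₁, v² = μ(2/r − 1/a) gives v_p = √[μ(2/r₁ − 1/a_t)] = 30.1089 km/s.
First burn Δv₁ = |v_p − v₁| = 6.339 km/s.
Circular speed at r₂: v₂ = √(μ/r₂) = 11.8005 km/s.
Transfer-orbit speed at r₂: v_a = √[μ(2/r₂ − 1/a_t)] = 7.42086 km/s.
Second burn Δv₂ = |v₂ − v_a| = 4.380 km/s.
Total Δv = Δv₁ + Δv₂ = 10.72 km/s.

Δv = 10700 m/s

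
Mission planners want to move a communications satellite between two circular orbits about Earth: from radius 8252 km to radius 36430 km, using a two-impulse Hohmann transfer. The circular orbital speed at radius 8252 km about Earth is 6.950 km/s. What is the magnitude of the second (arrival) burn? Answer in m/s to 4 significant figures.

Δv₂ = 1297 m/s

From the circular-orbit relation v² = μ/r at r = 8252 km: μ = v²r = (6.950)² × 8252 = 3.98592×10^5 km³/s².
The Hohmann ellipse has a_t = (r₁ + r₂)/2 = 22341 km.
On the circular orbit at r = 36430 km, v_c = √(μ/r) = 3.30777 km/s.
Transfer-orbit speed at the same r (vis-viva, a = a_t): v_t = √[μ(2/r − 1/a_t)] = 2.01031 km/s.
Δv₂ = |v_t − v_c| = |2.01031 − 3.30777| = 1.297 km/s.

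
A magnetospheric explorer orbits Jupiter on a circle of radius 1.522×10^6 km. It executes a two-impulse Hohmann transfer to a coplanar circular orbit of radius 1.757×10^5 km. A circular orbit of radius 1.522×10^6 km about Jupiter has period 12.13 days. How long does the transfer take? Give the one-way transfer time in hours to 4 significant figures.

From Kepler's third law T² = 4π²r³/μ at r = 1.522×10^6 km, T = 12.13 days = 12.13 × 86400 s = 1.048032×10^6 s: μ = 4π²r³/T² = 1.26723×10^8 km³/s².
Semi-major axis of the transfer orbit: a_t = (1.522×10^6 + 1.757×10^5)/2 = 8.4885×10^5 km.
Half the transfer-orbit period gives t = π√(a_t³/μ) = 2.1826×10^5 s.
Converting: 2.1826×10^5 s ÷ 3600 s/hour = 60.63 hours.

t = 60.63 hours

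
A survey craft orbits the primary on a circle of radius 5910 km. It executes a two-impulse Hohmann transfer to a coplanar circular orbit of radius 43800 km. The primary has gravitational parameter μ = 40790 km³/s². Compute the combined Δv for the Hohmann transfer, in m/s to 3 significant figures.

Semi-major axis of the transfer orbit: a_t = (5910 + 43800)/2 = 24855 km.
Circular speed at r₁: v₁ = √(μ/r₁) = √(40790/5910) = 2.6271 km/s.
Transfer-orbit speed at r₁ (vis-viva): v_p = √[μ(2/r₁ − 1/a_t)] = 3.4875 km/s.
First burn Δv₁ = |v_p − v₁| = 0.8604 km/s.
Circular speed at r₂: v₂ = √(μ/r₂) = 0.96503 km/s.
Transfer-orbit speed at r₂: v_a = √[μ(2/r₂ − 1/a_t)] = 0.47057 km/s.
Second burn Δv₂ = |v₂ − v_a| = 0.4945 km/s.
Δv = Δv₁ + Δv₂ = 0.8604 + 0.4945 = 1.355 km/s.

Δv = 1350 m/s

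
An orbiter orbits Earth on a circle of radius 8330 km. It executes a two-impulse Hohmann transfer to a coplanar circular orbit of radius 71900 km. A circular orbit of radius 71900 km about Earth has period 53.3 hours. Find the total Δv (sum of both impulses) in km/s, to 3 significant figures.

Δv = 3.62 km/s

From Kepler's third law T² = 4π²r³/μ at r = 71900 km, T = 53.3 hours = 53.3 × 3600 s = 1.9188×10^5 s: μ = 4π²r³/T² = 3.98554×10^5 km³/s².
The Hohmann ellipse has a_t = (r₁ + r₂)/2 = 40115 km.
At r₁ the circular-orbit speed is v₁ = √(μ/r₁) = 6.917 km/s.
On the transfer ellipse at r₁, vis-viva gives v_p = √[μ(2/r₁ − 1/a_t)] = 9.260 km/s.
First burn Δv₁ = |v_p − v₁| = 2.343 km/s.
Circular speed at r₂: v₂ = √(μ/r₂) = 2.35439 km/s.
Transfer-orbit speed at r₂: v_a = √[μ(2/r₂ − 1/a_t)] = 1.07287 km/s.
Second burn Δv₂ = |v₂ − v_a| = 1.282 km/s.
Δv = Δv₁ + Δv₂ = 2.343 + 1.282 = 3.625 km/s.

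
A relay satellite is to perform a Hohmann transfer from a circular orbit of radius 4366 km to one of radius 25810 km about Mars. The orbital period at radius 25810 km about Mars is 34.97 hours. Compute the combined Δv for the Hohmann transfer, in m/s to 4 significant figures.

Δv = 1560 m/s

From Kepler's third law T² = 4π²r³/μ at r = 25810 km, T = 34.97 hours = 34.97 × 3600 s = 1.25892×10^5 s: μ = 4π²r³/T² = 42828.0 km³/s².
Semi-major axis of the transfer orbit: a_t = (4366 + 25810)/2 = 15088 km.
At r₁ the circular-orbit speed is v₁ = √(μ/r₁) = 3.1320 km/s.
On the transfer ellipse at r₁, v² = μ(2/r − 1/a) gives v_p = √[μ(2/r₁ − 1/a_t)] = 4.0964 km/s.
First burn Δv₁ = |v_p − v₁| = 0.9644 km/s.
At r₂, v₂ = √(μ/r₂) = 1.28816 km/s.
Transfer-orbit speed at r₂: v_a = √[μ(2/r₂ − 1/a_t)] = 0.692940 km/s.
Second burn Δv₂ = |v₂ − v_a| = 0.5952 km/s.
Δv = Δv₁ + Δv₂ = 0.9644 + 0.5952 = 1.560 km/s.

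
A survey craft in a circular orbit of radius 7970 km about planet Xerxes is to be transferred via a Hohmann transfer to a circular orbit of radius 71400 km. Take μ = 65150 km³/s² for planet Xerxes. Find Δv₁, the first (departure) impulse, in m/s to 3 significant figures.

Δv₁ = 976 m/s

Transfer-ellipse semi-major axis a_t = (r₁ + r₂)/2 = (7970 + 71400)/2 = 39685 km.
On the circular orbit at r = 7970 km, v_c = √(μ/r) = 2.8591 km/s.
Transfer-orbit speed at the same r (vis-viva, a = a_t): v_t = √[μ(2/r − 1/a_t)] = 3.8350 km/s.
Δv₁ = |v_t − v_c| = |3.8350 − 2.8591| = 0.9759 km/s.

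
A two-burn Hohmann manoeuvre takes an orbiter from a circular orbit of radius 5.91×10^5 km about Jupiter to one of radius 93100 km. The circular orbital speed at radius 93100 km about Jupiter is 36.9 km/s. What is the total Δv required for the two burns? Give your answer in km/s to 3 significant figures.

From the circular-orbit relation v² = μ/r at r = 93100 km: μ = v²r = (36.9)² × 93100 = 1.26766×10^8 km³/s².
The Hohmann ellipse has a_t = (r₁ + r₂)/2 = 3.4205×10^5 km.
At r₁ the circular-orbit speed is v₁ = √(μ/r₁) = 14.6456 km/s.
Transfer-orbit speed at r₁ (v² = μ(2/r − 1/a)): v_a = √[μ(2/r₁ − 1/a_t)] = 7.64078 km/s.
First burn Δv₁ = |v_a − v₁| = 7.0048 km/s.
Circular speed at r₂: v₂ = √(μ/r₂) = 36.900 km/s.
Transfer-orbit speed at r₂: v_p = √[μ(2/r₂ − 1/a_t)] = 48.504 km/s.
Second burn Δv₂ = |v₂ − v_p| = 11.604 km/s.
Total Δv = Δv₁ + Δv₂ = 18.61 km/s.

Δv = 18.6 km/s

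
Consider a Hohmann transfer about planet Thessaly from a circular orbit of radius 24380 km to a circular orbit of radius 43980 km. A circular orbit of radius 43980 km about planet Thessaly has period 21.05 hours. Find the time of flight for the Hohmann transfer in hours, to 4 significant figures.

t = 7.211 hours

From Kepler's third law T² = 4π²r³/μ at r = 43980 km, T = 21.05 hours = 21.05 × 3600 s = 75780 s: μ = 4π²r³/T² = 5.84812×10^5 km³/s².
The Hohmann ellipse has a_t = (r₁ + r₂)/2 = 34180 km.
By Kepler's third law the transfer-orbit period is T = 2π√(a_t³/μ), so t = T/2 = 25960 s.
Converting: 25960 s ÷ 3600 s/hour = 7.211 hours.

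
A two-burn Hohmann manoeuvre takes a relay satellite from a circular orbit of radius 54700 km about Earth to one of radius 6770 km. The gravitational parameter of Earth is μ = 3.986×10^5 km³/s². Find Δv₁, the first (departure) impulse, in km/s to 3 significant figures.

Δv₁ = 1.43 km/s

Semi-major axis of the transfer orbit: a_t = (54700 + 6770)/2 = 30735 km.
On the circular orbit at r = 54700 km, v_c = √(μ/r) = 2.69945 km/s.
Transfer-orbit speed at the same r (vis-viva, a = a_t): v_t = √[μ(2/r − 1/a_t)] = 1.26693 km/s.
Δv₁ = |v_t − v_c| = |1.26693 − 2.69945| = 1.433 km/s.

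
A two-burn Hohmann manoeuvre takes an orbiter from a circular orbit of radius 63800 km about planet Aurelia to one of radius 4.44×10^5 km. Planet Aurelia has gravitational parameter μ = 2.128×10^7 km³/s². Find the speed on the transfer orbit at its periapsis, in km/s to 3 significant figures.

Transfer-ellipse semi-major axis a_t = (r₁ + r₂)/2 = (63800 + 4.440×10^5)/2 = 2.539×10^5 km.
At periapsis, r = 63800 km.
Applying v² = μ(2/r − 1/a_t): v = 24.15 km/s.

v = 24.2 km/s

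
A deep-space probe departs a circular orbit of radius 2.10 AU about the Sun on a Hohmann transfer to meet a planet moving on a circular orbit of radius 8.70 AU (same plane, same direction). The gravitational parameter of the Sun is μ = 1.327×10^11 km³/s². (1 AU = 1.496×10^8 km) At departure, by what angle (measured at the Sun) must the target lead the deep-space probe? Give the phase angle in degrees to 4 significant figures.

φ = 91.98°

In km: r₁ = 2.10 × 1.496×10^8 = 3.1416×10^8 km; r₂ = 8.70 × 1.496×10^8 = 1.30152×10^9 km.
Transfer-ellipse semi-major axis a_t = (r₁ + r₂)/2 = (3.1416×10^8 + 1.30152×10^9)/2 = 8.0784×10^8 km.
Transfer time t = π√(a_t³/μ) = 1.98017×10^8 s.
Target angular speed ω₂ = √(μ/r₂³) = 7.75817×10^-9 rad/s.
Angle swept by the target during transfer: ω₂·t = 1.5362 rad = 88.02°.
The deep-space probe traverses 180° on the transfer ellipse, so the target must lead by 180° − 88.02° = 91.98°.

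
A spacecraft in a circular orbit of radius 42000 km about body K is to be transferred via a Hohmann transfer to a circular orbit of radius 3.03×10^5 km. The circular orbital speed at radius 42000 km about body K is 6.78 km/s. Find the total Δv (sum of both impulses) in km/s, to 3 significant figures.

Δv = 3.48 km/s

From the circular-orbit relation v² = μ/r at r = 42000 km: μ = v²r = (6.78)² × 42000 = 1.93067×10^6 km³/s².
Transfer-ellipse semi-major axis a_t = (r₁ + r₂)/2 = (42000 + 3.030×10^5)/2 = 1.725×10^5 km.
At r₁ the circular-orbit speed is v₁ = √(μ/r₁) = 6.78000 km/s.
On the transfer ellipse at r₁, v² = μ(2/r − 1/a) gives v_p = √[μ(2/r₁ − 1/a_t)] = 8.98579 km/s.
First burn Δv₁ = |v_p − v₁| = 2.20579 km/s.
At r₂, v₂ = √(μ/r₂) = 2.5243 km/s.
Transfer-orbit speed at r₂: v_a = √[μ(2/r₂ − 1/a_t)] = 1.2456 km/s.
Second burn Δv₂ = |v₂ − v_a| = 1.27870 km/s.
Δv = Δv₁ + Δv₂ = 2.20579 + 1.27870 = 3.484 km/s.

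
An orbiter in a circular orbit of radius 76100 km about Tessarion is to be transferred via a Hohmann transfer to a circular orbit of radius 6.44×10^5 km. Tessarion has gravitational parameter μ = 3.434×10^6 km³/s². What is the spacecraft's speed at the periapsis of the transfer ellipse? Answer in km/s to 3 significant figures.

Transfer-ellipse semi-major axis a_t = (r₁ + r₂)/2 = (76100 + 6.440×10^5)/2 = 3.6005×10^5 km.
The periapsis of the transfer ellipse is at r = 76100 km.
Applying v² = μ(2/r − 1/a_t): v = 8.984 km/s.

v = 8.98 km/s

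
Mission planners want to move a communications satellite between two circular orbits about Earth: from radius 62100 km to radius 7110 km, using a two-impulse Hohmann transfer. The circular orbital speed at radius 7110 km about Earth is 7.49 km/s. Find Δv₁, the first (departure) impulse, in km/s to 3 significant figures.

Δv₁ = 1.39 km/s

From the circular-orbit relation v² = μ/r at r = 7110 km: μ = v²r = (7.49)² × 7110 = 3.98872×10^5 km³/s².
Transfer-ellipse semi-major axis a_t = (r₁ + r₂)/2 = (62100 + 7110)/2 = 34605 km.
Circular speed at r = 62100 km: v_c = √(μ/r) = 2.5344 km/s.
Vis-viva on the transfer ellipse at r = 62100 km gives v_t = √[μ(2/r − 1/a_t)] = 1.1488 km/s.
Δv₁ = |v_t − v_c| = |1.1488 − 2.5344| = 1.386 km/s.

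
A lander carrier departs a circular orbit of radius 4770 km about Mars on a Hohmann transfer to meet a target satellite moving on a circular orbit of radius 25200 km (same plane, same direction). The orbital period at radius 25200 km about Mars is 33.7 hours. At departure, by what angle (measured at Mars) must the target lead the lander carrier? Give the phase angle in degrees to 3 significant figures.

From Kepler's third law T² = 4π²r³/μ at r = 25200 km, T = 33.7 hours = 33.7 × 3600 s = 1.2132×10^5 s: μ = 4π²r³/T² = 42923.6 km³/s².
The Hohmann ellipse has a_t = (r₁ + r₂)/2 = 14985 km.
Transfer time t = π√(a_t³/μ) = 27815.5 s.
Target angular speed ω₂ = √(μ/r₂³) = 5.17902×10^-5 rad/s.
Angle swept by the target during transfer: ω₂·t = 1.4406 rad = 82.54°.
The lander carrier traverses 180° on the transfer ellipse, so the target must lead by 180° − 82.54° = 97.5°.

φ = 97.5°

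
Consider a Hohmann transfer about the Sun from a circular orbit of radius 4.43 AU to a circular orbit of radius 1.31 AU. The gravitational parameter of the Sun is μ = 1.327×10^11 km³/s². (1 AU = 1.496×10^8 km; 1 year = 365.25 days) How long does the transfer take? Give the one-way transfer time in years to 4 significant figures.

t = 2.431 years

In km: r₁ = 4.43 × 1.496×10^8 = 6.62728×10^8 km; r₂ = 1.31 × 1.496×10^8 = 1.95976×10^8 km.
The Hohmann ellipse has a_t = (r₁ + r₂)/2 = 4.29352×10^8 km.
Half the transfer-orbit period gives t = π√(a_t³/μ) = 7.672×10^7 s.
Converting: 7.672×10^7 s ÷ 3.15576×10^7 s/year (365.25 × 86400) = 2.431 years.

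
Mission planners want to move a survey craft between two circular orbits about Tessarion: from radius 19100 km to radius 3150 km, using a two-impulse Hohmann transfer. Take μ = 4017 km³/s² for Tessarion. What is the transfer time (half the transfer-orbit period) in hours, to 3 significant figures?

Transfer-ellipse semi-major axis a_t = (r₁ + r₂)/2 = (19100 + 3150)/2 = 11125 km.
Transfer time t = π√(a_t³/μ) = π√((11125)³ / 4017) = 58160 s.
Converting: 58160 s ÷ 3600 s/hour = 16.2 hours.

t = 16.2 hours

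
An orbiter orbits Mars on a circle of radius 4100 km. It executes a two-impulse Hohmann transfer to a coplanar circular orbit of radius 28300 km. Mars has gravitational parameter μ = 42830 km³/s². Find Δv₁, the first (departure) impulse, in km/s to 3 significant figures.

Δv₁ = 1.04 km/s

Transfer-ellipse semi-major axis a_t = (r₁ + r₂)/2 = (4100 + 28300)/2 = 16200 km.
Circular speed at r = 4100 km: v_c = √(μ/r) = 3.232 km/s.
Vis-viva on the transfer ellipse at r = 4100 km gives v_t = √[μ(2/r − 1/a_t)] = 4.272 km/s.
Δv₁ = |v_t − v_c| = |4.272 − 3.232| = 1.040 km/s.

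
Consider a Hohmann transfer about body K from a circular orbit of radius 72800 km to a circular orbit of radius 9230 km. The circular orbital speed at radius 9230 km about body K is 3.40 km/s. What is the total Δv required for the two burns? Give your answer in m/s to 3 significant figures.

Δv = 1770 m/s

From the circular-orbit relation v² = μ/r at r = 9230 km: μ = v²r = (3.40)² × 9230 = 1.06699×10^5 km³/s².
The Hohmann ellipse has a_t = (r₁ + r₂)/2 = 41015 km.
Circular speed at r₁: v₁ = √(μ/r₁) = √(1.06699×10^5/72800) = 1.2106 km/s.
Transfer-orbit speed at r₁ (vis-viva equation): v_a = √[μ(2/r₁ − 1/a_t)] = 0.57431 km/s.
First burn Δv₁ = |v_a − v₁| = 0.6363 km/s.
At r₂, v₂ = √(μ/r₂) = 3.400 km/s.
Transfer-orbit speed at r₂: v_p = √[μ(2/r₂ − 1/a_t)] = 4.530 km/s.
Second burn Δv₂ = |v₂ − v_p| = 1.130 km/s.
Total Δv = Δv₁ + Δv₂ = 1.766 km/s.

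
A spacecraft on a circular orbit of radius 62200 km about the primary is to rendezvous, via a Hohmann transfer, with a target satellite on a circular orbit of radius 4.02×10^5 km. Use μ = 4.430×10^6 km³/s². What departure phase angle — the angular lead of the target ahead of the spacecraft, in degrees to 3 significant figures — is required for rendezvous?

φ = 101°

Semi-major axis of the transfer orbit: a_t = (62200 + 4.020×10^5)/2 = 2.321×10^5 km.
The half-period of the transfer ellipse is t = π√(a_t³/μ) = 1.6690×10^5 s.
Target angular speed ω₂ = √(μ/r₂³) = 8.2578×10^-6 rad/s.
Angle swept by the target during transfer: ω₂·t = 1.3782 rad = 78.97°.
The spacecraft traverses 180° on the transfer ellipse, so the target must lead by 180° − 78.97° = 101°.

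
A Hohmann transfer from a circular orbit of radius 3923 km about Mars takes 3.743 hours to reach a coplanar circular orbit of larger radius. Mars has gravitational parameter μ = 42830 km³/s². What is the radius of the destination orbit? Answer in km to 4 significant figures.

Transfer time t = 3.743 hours = 13474.8 s, and t = π√(a_t³/μ).
So a_t = (μ t²/π²)^(1/3) = (42830 × (13474.8)² / π²)^(1/3) = 9236.3 km.
Since a_t = (r₁ + r₂)/2, r₂ = 2a_t − r₁ = 2×9236.3 − 3923 = 14549.6 km.

r₂ = 14550 km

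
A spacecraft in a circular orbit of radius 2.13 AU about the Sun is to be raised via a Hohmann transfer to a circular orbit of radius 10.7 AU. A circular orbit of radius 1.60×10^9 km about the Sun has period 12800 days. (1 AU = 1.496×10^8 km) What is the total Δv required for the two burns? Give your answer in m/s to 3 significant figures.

Δv = 9790 m/s

From Kepler's third law T² = 4π²r³/μ at r = 1.60×10^9 km, T = 12800 days = 12800 × 86400 s = 1.10592×10^9 s: μ = 4π²r³/T² = 1.32212×10^11 km³/s².
In km: r₁ = 2.13 × 1.496×10^8 = 3.18648×10^8 km; r₂ = 10.7 × 1.496×10^8 = 1.60072×10^9 km.
The Hohmann ellipse has a_t = (r₁ + r₂)/2 = 9.59684×10^8 km.
At r₁ the circular-orbit speed is v₁ = √(μ/r₁) = 20.3695 km/s.
Transfer-orbit speed at r₁ (vis-viva): v_p = √[μ(2/r₁ − 1/a_t)] = 26.3072 km/s.
First burn Δv₁ = |v_p − v₁| = 5.938 km/s.
Circular speed at r₂: v₂ = √(μ/r₂) = 9.088 km/s.
Transfer-orbit speed at r₂: v_a = √[μ(2/r₂ − 1/a_t)] = 5.237 km/s.
Second burn Δv₂ = |v₂ − v_a| = 3.851 km/s.
Total Δv = Δv₁ + Δv₂ = 9.789 km/s.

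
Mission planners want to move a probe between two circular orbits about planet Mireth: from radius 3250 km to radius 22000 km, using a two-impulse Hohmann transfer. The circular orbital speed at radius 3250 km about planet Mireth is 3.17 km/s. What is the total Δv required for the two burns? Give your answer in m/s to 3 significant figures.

From the circular-orbit relation v² = μ/r at r = 3250 km: μ = v²r = (3.17)² × 3250 = 32658.9 km³/s².
Semi-major axis of the transfer orbit: a_t = (3250 + 22000)/2 = 12625 km.
At r₁ the circular-orbit speed is v₁ = √(μ/r₁) = 3.170 km/s.
Transfer-orbit speed at r₁ (vis-viva): v_p = √[μ(2/r₁ − 1/a_t)] = 4.185 km/s.
First burn Δv₁ = |v_p − v₁| = 1.015 km/s.
At r₂, v₂ = √(μ/r₂) = 1.2184 km/s.
Transfer-orbit speed at r₂: v_a = √[μ(2/r₂ − 1/a_t)] = 0.61818 km/s.
Second burn Δv₂ = |v₂ − v_a| = 0.6002 km/s.
Δv = Δv₁ + Δv₂ = 1.015 + 0.6002 = 1.615 km/s.

Δv = 1610 m/s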